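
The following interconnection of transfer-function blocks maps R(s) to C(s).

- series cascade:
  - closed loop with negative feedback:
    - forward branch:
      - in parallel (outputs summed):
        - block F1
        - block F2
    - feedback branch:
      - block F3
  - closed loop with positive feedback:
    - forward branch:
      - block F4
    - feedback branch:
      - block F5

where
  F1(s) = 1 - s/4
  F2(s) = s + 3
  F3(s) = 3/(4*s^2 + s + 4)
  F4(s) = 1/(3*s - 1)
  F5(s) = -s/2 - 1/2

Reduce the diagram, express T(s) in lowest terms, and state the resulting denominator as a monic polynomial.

The answer is s^3 + 75*s^2/112 + 435*s/112 - 4/7.

Reasoning:
Step 1 - sum the parallel branches F1, F2 gives 3*s/4 + 4
Step 2 - feedback reduction of (F1+F2), F3 gives (12*s^3 + 67*s^2 + 28*s + 64)/(16*s^2 + 13*s + 64)
Step 3 - collapse the loop (F4 forward, F5 return) gives 2/(7*s - 1)
Step 4 - reduce the series chain [(F1+F2)/(1+(F1+F2)*F3)], [F4/(1-F4*F5)] gives (24*s^3 + 134*s^2 + 56*s + 128)/(112*s^3 + 75*s^2 + 435*s - 64)
T(s) is the step-4 result (common factors already cancelled). Leading coefficient of the denominator: 112. Divide through by 112 for the monic polynomial.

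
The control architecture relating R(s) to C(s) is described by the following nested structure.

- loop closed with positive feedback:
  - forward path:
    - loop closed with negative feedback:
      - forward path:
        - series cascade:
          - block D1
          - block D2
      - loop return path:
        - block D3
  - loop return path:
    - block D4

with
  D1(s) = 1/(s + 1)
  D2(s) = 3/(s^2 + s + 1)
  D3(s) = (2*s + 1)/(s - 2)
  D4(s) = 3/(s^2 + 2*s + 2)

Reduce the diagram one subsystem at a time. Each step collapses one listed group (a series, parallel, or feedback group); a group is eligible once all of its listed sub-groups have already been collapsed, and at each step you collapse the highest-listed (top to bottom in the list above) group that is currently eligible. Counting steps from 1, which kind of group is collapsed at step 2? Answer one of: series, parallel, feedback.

(1) series reduction of D1, D2
(2) close the feedback loop around (D1*D2), D3
(3) reduce the feedback loop with forward [(D1*D2)/(1+(D1*D2)*D3)] and return D4
At step 2 the group reduced is feedback.

Final answer: feedback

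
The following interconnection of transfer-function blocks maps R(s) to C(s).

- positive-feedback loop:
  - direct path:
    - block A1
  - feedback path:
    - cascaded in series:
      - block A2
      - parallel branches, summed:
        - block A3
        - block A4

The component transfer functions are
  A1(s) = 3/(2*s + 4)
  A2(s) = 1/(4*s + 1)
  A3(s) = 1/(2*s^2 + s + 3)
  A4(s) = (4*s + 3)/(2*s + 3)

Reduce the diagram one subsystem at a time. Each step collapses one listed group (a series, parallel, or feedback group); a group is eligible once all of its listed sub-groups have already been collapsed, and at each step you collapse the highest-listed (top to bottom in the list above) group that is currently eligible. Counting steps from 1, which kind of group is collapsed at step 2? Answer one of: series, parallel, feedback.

The answer is series.

Reasoning:
[1] add A3, A4 (parallel)
[2] combine A2, (A3+A4) in series
[3] close the feedback loop around A1, (A2*(A3+A4))
At step 2 the group reduced is series.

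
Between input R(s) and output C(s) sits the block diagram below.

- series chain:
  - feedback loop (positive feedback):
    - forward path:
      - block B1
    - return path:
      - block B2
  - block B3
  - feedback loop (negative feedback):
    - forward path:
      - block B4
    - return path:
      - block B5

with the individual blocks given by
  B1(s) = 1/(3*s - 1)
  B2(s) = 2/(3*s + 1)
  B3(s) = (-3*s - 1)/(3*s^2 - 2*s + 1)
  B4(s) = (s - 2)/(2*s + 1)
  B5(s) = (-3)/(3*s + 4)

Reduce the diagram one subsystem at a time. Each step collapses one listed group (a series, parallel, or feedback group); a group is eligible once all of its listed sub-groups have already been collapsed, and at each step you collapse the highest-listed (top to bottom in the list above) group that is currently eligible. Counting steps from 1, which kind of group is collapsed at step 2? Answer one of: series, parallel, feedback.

Answer: feedback

Working:
Step 1: feedback reduction of B1, B2
Step 2: apply the feedback formula to B4, B5
Step 3: multiply [B1/(1-B1*B2)], B3, [B4/(1+B4*B5)] (series)
Step 2: feedback.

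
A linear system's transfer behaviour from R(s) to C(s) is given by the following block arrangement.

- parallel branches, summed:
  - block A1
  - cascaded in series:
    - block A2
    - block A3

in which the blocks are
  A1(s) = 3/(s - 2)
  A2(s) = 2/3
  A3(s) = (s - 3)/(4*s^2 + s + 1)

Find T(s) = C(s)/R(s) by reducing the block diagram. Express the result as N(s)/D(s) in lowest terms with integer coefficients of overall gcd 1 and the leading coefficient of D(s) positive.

(1) series reduction of A2, A3 gives (2*s - 6)/(12*s^2 + 3*s + 3)
(2) add A1, (A2*A3) (parallel), which is the overall transfer function T(s) = C(s)/R(s) in lowest terms

Therefore the answer is (38*s^2 - s + 21)/(12*s^3 - 21*s^2 - 3*s - 6).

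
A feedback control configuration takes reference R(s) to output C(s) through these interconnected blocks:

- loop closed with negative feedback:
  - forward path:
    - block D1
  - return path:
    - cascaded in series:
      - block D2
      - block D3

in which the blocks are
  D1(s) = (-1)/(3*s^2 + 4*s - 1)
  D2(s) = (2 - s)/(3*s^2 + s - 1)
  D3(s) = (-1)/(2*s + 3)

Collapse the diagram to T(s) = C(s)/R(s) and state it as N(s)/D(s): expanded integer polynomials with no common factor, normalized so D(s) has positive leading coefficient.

1. reduce the series chain D2, D3; result (s - 2)/(6*s^3 + 11*s^2 + s - 3)
2. close the feedback loop around D1, (D2*D3); the result is T(s) itself (integer coefficients, no common factor, positive leading denominator coefficient)

Final answer: (-6*s^3 - 11*s^2 - s + 3)/(18*s^5 + 57*s^4 + 41*s^3 - 16*s^2 - 14*s + 5)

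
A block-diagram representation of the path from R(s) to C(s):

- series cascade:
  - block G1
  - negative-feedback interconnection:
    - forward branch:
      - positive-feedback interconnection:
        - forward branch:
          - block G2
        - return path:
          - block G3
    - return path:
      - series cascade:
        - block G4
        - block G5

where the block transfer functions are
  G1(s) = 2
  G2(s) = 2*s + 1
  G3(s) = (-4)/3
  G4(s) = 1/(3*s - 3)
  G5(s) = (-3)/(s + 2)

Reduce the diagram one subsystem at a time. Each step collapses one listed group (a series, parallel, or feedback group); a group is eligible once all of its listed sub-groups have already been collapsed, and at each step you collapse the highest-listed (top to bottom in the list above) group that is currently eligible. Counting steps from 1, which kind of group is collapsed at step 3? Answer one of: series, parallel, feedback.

Reducing step by step:

1. collapse the loop (G2 forward, G3 return)
2. series reduction of G4, G5
3. apply the feedback formula to [G2/(1-G2*G3)], (G4*G5)
4. multiply G1, [[G2/(1-G2*G3)]/(1+[G2/(1-G2*G3)]*(G4*G5))] (series)
At step 3 the group reduced is feedback.

Answer: feedback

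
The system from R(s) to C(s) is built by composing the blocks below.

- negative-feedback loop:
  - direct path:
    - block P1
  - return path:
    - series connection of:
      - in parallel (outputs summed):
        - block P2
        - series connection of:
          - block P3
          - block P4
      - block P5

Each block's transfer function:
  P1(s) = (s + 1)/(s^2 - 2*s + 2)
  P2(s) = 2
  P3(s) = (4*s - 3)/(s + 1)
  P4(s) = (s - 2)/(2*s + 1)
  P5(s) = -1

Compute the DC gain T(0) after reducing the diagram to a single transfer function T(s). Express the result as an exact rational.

Step 1: multiply P3, P4 (series), giving (4*s^2 - 11*s + 6)/(2*s^2 + 3*s + 1)
Step 2: sum the parallel branches P2, (P3*P4), giving (8*s^2 - 5*s + 8)/(2*s^2 + 3*s + 1)
Step 3: multiply (P2+(P3*P4)), P5 (series), giving (-8*s^2 + 5*s - 8)/(2*s^2 + 3*s + 1)
Step 4: feedback reduction of P1, ((P2+(P3*P4))*P5), giving (2*s^2 + 3*s + 1)/(2*s^3 - 11*s^2 + 7*s - 6)
That last expression is T(s); at s = 0 only the constant terms survive, so T(0) = 1/(-6) = -1/6.

Final answer: -1/6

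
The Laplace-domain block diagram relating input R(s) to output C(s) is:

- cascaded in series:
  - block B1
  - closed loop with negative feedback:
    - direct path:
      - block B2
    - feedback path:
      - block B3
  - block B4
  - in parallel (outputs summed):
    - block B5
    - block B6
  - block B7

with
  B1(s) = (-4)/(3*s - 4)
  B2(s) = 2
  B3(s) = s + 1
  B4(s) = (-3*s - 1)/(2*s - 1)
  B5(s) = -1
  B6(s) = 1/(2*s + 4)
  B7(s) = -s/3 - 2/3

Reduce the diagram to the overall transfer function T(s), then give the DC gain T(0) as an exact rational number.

Answer: 1/3

Working:
Step 1: reduce the feedback loop with forward B2 and return B3 gives 2/(2*s + 3)
Step 2: add B5, B6 (parallel) gives (-2*s - 3)/(2*s + 4)
Step 3: cascade B1, [B2/(1+B2*B3)], B4, (B5+B6), B7 gives (12*s + 4)/(18*s^2 - 33*s + 12)
Evaluating the step-3 result (the overall T(s)) at s = 0 gives T(0) = 4/12 = 1/3.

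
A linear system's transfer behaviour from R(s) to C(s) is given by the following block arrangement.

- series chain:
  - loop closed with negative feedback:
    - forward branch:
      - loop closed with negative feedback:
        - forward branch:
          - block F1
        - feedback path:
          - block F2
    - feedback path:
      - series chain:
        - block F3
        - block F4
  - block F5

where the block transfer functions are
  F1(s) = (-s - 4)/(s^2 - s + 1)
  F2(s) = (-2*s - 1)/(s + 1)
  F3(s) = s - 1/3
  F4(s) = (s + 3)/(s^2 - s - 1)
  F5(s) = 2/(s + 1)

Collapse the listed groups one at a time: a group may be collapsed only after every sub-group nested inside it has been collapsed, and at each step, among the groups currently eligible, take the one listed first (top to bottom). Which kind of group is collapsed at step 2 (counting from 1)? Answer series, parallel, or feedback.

Answer: series

Working:
Step 1. feedback reduction of F1, F2
Step 2. cascade F3, F4
Step 3. collapse the loop ([F1/(1+F1*F2)] forward, (F3*F4) return)
Step 4. cascade [[F1/(1+F1*F2)]/(1+[F1/(1+F1*F2)]*(F3*F4))], F5
Step 2: series.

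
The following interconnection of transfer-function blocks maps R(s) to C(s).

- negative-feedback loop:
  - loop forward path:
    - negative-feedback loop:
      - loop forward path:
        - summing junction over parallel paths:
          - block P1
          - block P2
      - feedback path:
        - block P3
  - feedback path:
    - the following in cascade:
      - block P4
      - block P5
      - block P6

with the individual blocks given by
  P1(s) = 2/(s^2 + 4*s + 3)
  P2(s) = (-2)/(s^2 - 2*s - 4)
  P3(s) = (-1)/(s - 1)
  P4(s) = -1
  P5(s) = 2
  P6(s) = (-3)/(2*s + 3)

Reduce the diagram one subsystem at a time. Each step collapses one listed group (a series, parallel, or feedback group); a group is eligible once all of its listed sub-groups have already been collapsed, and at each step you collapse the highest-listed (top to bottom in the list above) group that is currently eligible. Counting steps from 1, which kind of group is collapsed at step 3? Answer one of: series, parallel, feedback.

(1) reduce the parallel group P1, P2
(2) close the feedback loop around (P1+P2), P3
(3) series reduction of P4, P5, P6
(4) collapse the loop ([(P1+P2)/(1+(P1+P2)*P3)] forward, (P4*P5*P6) return)
Step 3 collapses a series group.

Therefore the answer is series.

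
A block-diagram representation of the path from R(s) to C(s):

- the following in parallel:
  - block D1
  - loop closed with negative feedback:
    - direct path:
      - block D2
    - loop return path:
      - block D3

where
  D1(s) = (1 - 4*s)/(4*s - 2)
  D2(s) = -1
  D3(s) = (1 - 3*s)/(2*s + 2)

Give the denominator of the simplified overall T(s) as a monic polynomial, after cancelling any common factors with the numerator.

The answer is s^2 - 3*s/10 - 1/10.

Reasoning:
1. apply the feedback formula to D2, D3 -> (-2*s - 2)/(5*s + 1)
2. combine D1, [D2/(1+D2*D3)] in parallel -> (-28*s^2 - 3*s + 5)/(20*s^2 - 6*s - 2)
No further cancellation is possible in the step-2 result, so that is T(s). Its denominator becomes monic after dividing by the leading coefficient 20.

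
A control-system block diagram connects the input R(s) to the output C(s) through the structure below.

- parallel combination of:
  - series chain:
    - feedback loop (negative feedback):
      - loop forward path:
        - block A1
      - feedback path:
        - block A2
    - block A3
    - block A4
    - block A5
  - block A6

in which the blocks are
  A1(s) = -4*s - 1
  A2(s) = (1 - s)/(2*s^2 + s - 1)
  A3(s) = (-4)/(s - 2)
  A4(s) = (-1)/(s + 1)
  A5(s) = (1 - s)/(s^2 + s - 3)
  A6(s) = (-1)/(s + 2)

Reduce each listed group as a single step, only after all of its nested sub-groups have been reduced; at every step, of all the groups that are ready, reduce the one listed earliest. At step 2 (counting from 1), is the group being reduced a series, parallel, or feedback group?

1. close the feedback loop around A1, A2
2. cascade [A1/(1+A1*A2)], A3, A4, A5
3. add ([A1/(1+A1*A2)]*A3*A4*A5), A6 (parallel)
Step 2 collapses a series group.

Final answer: series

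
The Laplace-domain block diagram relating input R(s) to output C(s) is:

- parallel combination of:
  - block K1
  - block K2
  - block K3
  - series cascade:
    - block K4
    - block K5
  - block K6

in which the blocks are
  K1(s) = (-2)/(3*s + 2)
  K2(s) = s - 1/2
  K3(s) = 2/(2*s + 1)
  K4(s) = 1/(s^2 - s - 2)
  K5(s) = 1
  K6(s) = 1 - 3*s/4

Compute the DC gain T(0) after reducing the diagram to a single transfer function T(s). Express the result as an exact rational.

Answer: 1

Working:
(1) multiply K4, K5 (series) gives 1/(s^2 - s - 2)
(2) parallel reduction of K1, K2, K3, (K4*K5), K6 gives (6*s^5 + 13*s^4 - 7*s^3 - 26*s^2 - 32*s - 16)/(24*s^4 + 4*s^3 - 68*s^2 - 64*s - 16)
Evaluating the step-2 result (the overall T(s)) at s = 0 gives T(0) = -16/(-16) = 1.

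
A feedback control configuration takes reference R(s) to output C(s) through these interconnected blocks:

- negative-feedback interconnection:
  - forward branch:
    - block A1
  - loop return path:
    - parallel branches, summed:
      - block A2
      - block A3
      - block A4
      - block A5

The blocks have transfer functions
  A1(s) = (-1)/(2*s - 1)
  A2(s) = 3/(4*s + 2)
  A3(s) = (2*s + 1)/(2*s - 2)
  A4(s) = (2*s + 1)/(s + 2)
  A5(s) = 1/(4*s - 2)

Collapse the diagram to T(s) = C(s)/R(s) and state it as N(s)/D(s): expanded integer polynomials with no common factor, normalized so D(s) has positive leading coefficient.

[1] add A2, A3, A4, A5 (parallel): (24*s^4 + 20*s^3 - 21*s + 4)/(8*s^4 + 8*s^3 - 18*s^2 - 2*s + 4)
[2] feedback reduction of A1, (A2+A3+A4+A5), which is the overall transfer function T(s) = C(s)/R(s) in lowest terms

Therefore the answer is (-8*s^4 - 8*s^3 + 18*s^2 + 2*s - 4)/(16*s^5 - 16*s^4 - 64*s^3 + 14*s^2 + 31*s - 8).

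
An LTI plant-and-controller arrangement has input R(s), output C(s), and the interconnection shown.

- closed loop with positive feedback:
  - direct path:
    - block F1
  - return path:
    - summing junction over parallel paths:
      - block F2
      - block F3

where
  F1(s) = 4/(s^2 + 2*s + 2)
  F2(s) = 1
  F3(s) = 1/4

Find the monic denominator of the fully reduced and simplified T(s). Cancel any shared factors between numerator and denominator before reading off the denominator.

1. add F2, F3 (parallel); result 5/4
2. feedback reduction of F1, (F2+F3); result 4/(s^2 + 2*s - 3)
That last expression is T(s), already simplified, and its denominator is already monic.

Hence the answer: s^2 + 2*s - 3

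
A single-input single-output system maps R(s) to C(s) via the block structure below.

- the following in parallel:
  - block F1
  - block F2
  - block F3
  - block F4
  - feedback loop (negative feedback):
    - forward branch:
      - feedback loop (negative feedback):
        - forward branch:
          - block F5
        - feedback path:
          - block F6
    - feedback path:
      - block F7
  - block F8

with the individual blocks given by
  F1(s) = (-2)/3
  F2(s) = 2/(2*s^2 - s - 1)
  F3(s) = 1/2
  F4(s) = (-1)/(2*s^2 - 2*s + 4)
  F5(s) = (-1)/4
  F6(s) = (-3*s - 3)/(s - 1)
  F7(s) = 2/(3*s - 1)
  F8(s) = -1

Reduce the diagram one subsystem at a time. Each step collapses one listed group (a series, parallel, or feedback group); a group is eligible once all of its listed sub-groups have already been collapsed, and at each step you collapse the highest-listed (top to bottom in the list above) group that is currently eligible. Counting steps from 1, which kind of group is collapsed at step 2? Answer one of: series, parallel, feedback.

Answer: feedback

Working:
Step 1: feedback reduction of F5, F6
Step 2: feedback reduction of [F5/(1+F5*F6)], F7
Step 3: add F1, F2, F3, F4, [[F5/(1+F5*F6)]/(1+[F5/(1+F5*F6)]*F7)], F8 (parallel)
Step 2: feedback.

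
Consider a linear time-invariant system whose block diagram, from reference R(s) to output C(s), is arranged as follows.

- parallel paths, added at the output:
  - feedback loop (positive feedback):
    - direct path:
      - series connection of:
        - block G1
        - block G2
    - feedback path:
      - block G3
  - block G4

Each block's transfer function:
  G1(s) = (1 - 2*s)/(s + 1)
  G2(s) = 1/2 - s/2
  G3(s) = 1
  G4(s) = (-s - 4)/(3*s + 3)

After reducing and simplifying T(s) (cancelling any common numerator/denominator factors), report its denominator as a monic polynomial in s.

(1) combine G1, G2 in series -> (2*s^2 - 3*s + 1)/(2*s + 2)
(2) close the feedback loop around (G1*G2), G3 -> (-2*s^2 + 3*s - 1)/(2*s^2 - 5*s - 1)
(3) add [(G1*G2)/(1-(G1*G2)*G3)], G4 (parallel) -> (-8*s^3 + 27*s + 1)/(6*s^3 - 9*s^2 - 18*s - 3)
The result of step 3 is T(s) in lowest terms. Its denominator has leading coefficient 6; dividing the denominator through by 6 makes it monic.

Hence the answer: s^3 - 3*s^2/2 - 3*s - 1/2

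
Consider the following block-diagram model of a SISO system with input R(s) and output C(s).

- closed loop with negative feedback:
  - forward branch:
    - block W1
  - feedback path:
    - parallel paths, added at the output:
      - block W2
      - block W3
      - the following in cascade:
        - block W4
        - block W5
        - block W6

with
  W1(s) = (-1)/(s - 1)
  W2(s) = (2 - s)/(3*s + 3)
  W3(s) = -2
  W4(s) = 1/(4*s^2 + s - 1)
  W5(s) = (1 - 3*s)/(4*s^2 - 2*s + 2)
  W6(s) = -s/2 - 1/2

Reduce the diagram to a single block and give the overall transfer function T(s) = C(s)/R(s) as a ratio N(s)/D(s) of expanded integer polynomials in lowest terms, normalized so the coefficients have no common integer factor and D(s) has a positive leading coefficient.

The answer is (-96*s^5 - 72*s^4 + 12*s^3 - 36*s^2 - 12*s + 12)/(96*s^6 + 200*s^5 - 12*s^4 + 35*s^3 + 33*s^2 - 23*s - 1).

Reasoning:
Step 1. multiply W4, W5, W6 (series): (3*s^2 + 2*s - 1)/(32*s^4 - 8*s^3 + 4*s^2 + 8*s - 4)
Step 2. reduce the parallel group W2, W3, (W4*W5*W6): (-224*s^5 - 72*s^4 + 13*s^3 - 57*s^2 - s + 13)/(96*s^5 + 72*s^4 - 12*s^3 + 36*s^2 + 12*s - 12)
Step 3. reduce the feedback loop with forward W1 and return (W2+W3+(W4*W5*W6)); the result is T(s) itself (integer coefficients, no common factor, positive leading denominator coefficient)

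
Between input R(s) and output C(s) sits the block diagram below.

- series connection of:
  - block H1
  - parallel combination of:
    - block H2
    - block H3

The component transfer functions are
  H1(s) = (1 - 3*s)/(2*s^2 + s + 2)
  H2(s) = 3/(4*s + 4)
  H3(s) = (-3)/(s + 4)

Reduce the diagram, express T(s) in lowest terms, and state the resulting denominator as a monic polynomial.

Answer: s^4 + 11*s^3/2 + 15*s^2/2 + 7*s + 4

Working:
1. add H2, H3 (parallel); result (-9*s)/(4*s^2 + 20*s + 16)
2. reduce the series chain H1, (H2+H3); result (27*s^2 - 9*s)/(8*s^4 + 44*s^3 + 60*s^2 + 56*s + 32)
Step 2 gives the fully reduced T(s), with no common factor left to cancel. The denominator's leading coefficient is 8, so divide each of its coefficients by 8 to get the monic form.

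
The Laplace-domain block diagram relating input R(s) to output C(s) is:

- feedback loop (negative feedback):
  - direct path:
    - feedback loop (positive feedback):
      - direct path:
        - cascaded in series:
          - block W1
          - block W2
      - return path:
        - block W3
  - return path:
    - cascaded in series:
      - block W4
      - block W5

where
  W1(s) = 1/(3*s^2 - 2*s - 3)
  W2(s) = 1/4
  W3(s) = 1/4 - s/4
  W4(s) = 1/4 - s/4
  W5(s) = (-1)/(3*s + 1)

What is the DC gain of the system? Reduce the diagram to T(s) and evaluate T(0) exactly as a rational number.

Step 1. combine W1, W2 in series = 1/(12*s^2 - 8*s - 12)
Step 2. feedback reduction of (W1*W2), W3 = 4/(48*s^2 - 31*s - 49)
Step 3. cascade W4, W5 = (s - 1)/(12*s + 4)
Step 4. collapse the loop ([(W1*W2)/(1-(W1*W2)*W3)] forward, (W4*W5) return) = (12*s + 4)/(144*s^3 - 45*s^2 - 177*s - 50)
The step-4 result is T(s). Setting s = 0: T(0) = 4/(-50) = -2/25.

Answer: -2/25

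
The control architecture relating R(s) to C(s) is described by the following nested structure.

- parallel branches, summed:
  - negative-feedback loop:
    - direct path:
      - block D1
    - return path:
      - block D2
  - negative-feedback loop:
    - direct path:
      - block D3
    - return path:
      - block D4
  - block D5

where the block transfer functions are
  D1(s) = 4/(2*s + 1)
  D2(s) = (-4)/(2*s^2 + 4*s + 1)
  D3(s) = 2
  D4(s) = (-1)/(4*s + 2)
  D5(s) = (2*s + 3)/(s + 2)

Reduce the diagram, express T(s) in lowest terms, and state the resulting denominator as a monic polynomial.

The answer is s^5 + 9*s^4/2 + 13*s^3/2 - 3*s^2/4 - 15*s/2.

Reasoning:
Step 1: collapse the loop (D1 forward, D2 return) -> (8*s^2 + 16*s + 4)/(4*s^3 + 10*s^2 + 6*s - 15)
Step 2: apply the feedback formula to D3, D4 -> (2*s + 1)/s
Step 3: combine [D1/(1+D1*D2)], [D3/(1+D3*D4)], D5 in parallel -> (16*s^5 + 80*s^4 + 144*s^3 + 44*s^2 - 100*s - 30)/(4*s^5 + 18*s^4 + 26*s^3 - 3*s^2 - 30*s)
Step 3 gives the fully reduced T(s), with no common factor left to cancel. The denominator's leading coefficient is 4, so divide each of its coefficients by 4 to get the monic form.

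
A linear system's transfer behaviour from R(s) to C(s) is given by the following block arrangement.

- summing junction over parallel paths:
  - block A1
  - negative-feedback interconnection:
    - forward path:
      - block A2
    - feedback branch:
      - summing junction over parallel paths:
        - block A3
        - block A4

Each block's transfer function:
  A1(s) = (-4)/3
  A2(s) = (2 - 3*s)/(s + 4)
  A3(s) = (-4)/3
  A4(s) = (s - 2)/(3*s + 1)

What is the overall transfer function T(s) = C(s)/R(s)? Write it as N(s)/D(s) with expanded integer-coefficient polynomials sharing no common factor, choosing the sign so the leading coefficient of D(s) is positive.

(1) add A3, A4 (parallel) -> (-9*s - 10)/(9*s + 3)
(2) feedback reduction of A2, (A3+A4) -> (-27*s^2 + 9*s + 6)/(36*s^2 + 51*s - 8)
(3) reduce the parallel group A1, [A2/(1+A2*(A3+A4))], which is the overall transfer function T(s) = C(s)/R(s) in lowest terms

Therefore the answer is (-225*s^2 - 177*s + 50)/(108*s^2 + 153*s - 24).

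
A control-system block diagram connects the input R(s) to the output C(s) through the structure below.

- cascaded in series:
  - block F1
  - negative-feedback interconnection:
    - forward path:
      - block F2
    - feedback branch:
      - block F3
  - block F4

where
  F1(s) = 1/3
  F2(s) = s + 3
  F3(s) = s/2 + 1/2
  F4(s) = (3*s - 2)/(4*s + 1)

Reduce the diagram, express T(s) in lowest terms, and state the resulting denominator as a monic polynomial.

Reducing step by step:

1. reduce the feedback loop with forward F2 and return F3, giving (2*s + 6)/(s^2 + 4*s + 5)
2. cascade F1, [F2/(1+F2*F3)], F4, giving (6*s^2 + 14*s - 12)/(12*s^3 + 51*s^2 + 72*s + 15)
T(s) is the step-2 result (common factors already cancelled). Leading coefficient of the denominator: 12. Divide through by 12 for the monic polynomial.

Answer: s^3 + 17*s^2/4 + 6*s + 5/4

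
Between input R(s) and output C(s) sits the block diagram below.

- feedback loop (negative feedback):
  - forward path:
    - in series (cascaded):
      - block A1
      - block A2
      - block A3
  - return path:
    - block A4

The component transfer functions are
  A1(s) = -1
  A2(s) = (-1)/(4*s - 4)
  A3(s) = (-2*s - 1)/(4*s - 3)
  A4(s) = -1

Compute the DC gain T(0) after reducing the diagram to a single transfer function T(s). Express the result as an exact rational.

Answer: -1/13

Working:
(1) reduce the series chain A1, A2, A3 gives (-2*s - 1)/(16*s^2 - 28*s + 12)
(2) close the feedback loop around (A1*A2*A3), A4 gives (-2*s - 1)/(16*s^2 - 26*s + 13)
That last expression is T(s); at s = 0 only the constant terms survive, so T(0) = -1/13.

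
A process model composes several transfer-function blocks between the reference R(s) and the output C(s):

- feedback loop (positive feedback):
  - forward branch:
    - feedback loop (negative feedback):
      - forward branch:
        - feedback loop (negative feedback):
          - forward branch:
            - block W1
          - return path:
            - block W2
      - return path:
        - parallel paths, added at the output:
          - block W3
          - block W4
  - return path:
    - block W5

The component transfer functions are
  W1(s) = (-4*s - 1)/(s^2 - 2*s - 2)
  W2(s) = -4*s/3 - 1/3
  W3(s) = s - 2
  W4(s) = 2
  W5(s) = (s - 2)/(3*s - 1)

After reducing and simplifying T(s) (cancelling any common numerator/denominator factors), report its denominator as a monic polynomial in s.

Step 1: reduce the feedback loop with forward W1 and return W2 -> (-12*s - 3)/(19*s^2 + 2*s - 5)
Step 2: reduce the parallel group W3, W4 -> s
Step 3: close the feedback loop around [W1/(1+W1*W2)], (W3+W4) -> (-12*s - 3)/(7*s^2 - s - 5)
Step 4: close the feedback loop around [[W1/(1+W1*W2)]/(1+[W1/(1+W1*W2)]*(W3+W4))], W5 -> (-36*s^2 + 3*s + 3)/(21*s^3 + 2*s^2 - 35*s - 1)
That last expression is T(s), already simplified. Scaling its denominator by 1/21 (the reciprocal of the leading coefficient) yields the monic denominator.

Hence the answer: s^3 + 2*s^2/21 - 5*s/3 - 1/21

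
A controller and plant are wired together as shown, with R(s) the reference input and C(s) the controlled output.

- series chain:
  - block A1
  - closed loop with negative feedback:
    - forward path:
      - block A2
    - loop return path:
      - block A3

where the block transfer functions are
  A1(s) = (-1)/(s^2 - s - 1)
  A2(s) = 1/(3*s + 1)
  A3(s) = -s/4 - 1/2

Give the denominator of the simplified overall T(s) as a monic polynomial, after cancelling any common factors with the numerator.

The answer is s^3 - 9*s^2/11 - 13*s/11 - 2/11.

Reasoning:
Step 1 - collapse the loop (A2 forward, A3 return) -> 4/(11*s + 2)
Step 2 - cascade A1, [A2/(1+A2*A3)] -> (-4)/(11*s^3 - 9*s^2 - 13*s - 2)
Step 2 gives the fully reduced T(s), with no common factor left to cancel. The denominator's leading coefficient is 11, so divide each of its coefficients by 11 to get the monic form.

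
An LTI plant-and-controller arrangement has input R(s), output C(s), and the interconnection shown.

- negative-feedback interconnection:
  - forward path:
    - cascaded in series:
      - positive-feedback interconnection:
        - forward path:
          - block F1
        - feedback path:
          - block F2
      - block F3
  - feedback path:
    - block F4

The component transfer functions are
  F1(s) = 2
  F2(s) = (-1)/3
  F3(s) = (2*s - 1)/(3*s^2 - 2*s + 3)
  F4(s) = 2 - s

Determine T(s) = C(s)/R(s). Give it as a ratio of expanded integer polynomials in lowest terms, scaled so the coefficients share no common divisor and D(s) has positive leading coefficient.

1. close the feedback loop around F1, F2 gives 6/5
2. reduce the series chain [F1/(1-F1*F2)], F3 gives (12*s - 6)/(15*s^2 - 10*s + 15)
3. collapse the loop (([F1/(1-F1*F2)]*F3) forward, F4 return) - this is the overall T(s), already in the required normalized form

Hence the answer: (12*s - 6)/(3*s^2 + 20*s + 3)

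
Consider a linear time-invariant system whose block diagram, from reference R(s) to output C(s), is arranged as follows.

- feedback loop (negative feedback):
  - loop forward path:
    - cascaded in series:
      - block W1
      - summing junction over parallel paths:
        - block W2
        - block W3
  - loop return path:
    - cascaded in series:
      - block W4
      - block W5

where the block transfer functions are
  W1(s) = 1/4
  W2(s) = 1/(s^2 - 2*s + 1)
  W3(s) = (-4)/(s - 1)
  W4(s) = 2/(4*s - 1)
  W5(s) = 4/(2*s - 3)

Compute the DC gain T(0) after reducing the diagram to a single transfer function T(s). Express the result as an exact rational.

[1] reduce the parallel group W2, W3 gives (5 - 4*s)/(s^2 - 2*s + 1)
[2] series reduction of W1, (W2+W3) gives (5 - 4*s)/(4*s^2 - 8*s + 4)
[3] multiply W4, W5 (series) gives 8/(8*s^2 - 14*s + 3)
[4] apply the feedback formula to (W1*(W2+W3)), (W4*W5) gives (-32*s^3 + 96*s^2 - 82*s + 15)/(32*s^4 - 120*s^3 + 156*s^2 - 112*s + 52)
Step 4 gives the overall T(s). Then T(0) = 15/52.

Answer: 15/52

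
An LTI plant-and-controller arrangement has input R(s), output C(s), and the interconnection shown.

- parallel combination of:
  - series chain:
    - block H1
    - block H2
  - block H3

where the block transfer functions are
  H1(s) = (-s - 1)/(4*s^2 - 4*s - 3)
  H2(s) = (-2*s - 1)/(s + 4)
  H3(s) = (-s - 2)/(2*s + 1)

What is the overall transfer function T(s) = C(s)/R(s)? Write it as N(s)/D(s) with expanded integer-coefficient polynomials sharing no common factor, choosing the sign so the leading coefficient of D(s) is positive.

1. combine H1, H2 in series: (s + 1)/(2*s^2 + 5*s - 12)
2. reduce the parallel group (H1*H2), H3, giving the overall T(s)

Answer: (-2*s^3 - 7*s^2 + 5*s + 25)/(4*s^3 + 12*s^2 - 19*s - 12)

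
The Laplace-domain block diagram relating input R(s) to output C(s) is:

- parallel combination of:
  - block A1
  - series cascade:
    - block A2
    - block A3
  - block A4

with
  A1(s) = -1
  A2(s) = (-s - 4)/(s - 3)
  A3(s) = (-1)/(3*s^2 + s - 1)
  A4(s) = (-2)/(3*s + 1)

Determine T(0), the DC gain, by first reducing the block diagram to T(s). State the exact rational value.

Answer: -5/3

Working:
1. combine A2, A3 in series, giving (s + 4)/(3*s^3 - 8*s^2 - 4*s + 3)
2. sum the parallel branches A1, (A2*A3), A4, giving (-9*s^4 + 15*s^3 + 39*s^2 + 16*s - 5)/(9*s^4 - 21*s^3 - 20*s^2 + 5*s + 3)
Step 2 gives the overall T(s). Then T(0) = -5/3.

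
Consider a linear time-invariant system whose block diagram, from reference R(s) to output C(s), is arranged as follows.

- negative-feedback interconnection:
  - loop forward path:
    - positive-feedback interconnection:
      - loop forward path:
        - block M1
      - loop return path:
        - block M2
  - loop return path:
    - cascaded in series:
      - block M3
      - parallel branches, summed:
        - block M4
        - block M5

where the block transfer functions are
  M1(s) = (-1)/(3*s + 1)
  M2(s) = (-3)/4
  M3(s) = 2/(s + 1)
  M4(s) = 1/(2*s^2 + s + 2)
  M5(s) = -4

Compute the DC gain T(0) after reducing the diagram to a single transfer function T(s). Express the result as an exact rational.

Answer: -4/29

Working:
Step 1: feedback reduction of M1, M2 -> (-4)/(12*s + 1)
Step 2: combine M4, M5 in parallel -> (-8*s^2 - 4*s - 7)/(2*s^2 + s + 2)
Step 3: series reduction of M3, (M4+M5) -> (-16*s^2 - 8*s - 14)/(2*s^3 + 3*s^2 + 3*s + 2)
Step 4: apply the feedback formula to [M1/(1-M1*M2)], (M3*(M4+M5)) -> (-8*s^3 - 12*s^2 - 12*s - 8)/(24*s^4 + 38*s^3 + 103*s^2 + 59*s + 58)
The step-4 result is T(s). Setting s = 0: T(0) = -8/58 = -4/29.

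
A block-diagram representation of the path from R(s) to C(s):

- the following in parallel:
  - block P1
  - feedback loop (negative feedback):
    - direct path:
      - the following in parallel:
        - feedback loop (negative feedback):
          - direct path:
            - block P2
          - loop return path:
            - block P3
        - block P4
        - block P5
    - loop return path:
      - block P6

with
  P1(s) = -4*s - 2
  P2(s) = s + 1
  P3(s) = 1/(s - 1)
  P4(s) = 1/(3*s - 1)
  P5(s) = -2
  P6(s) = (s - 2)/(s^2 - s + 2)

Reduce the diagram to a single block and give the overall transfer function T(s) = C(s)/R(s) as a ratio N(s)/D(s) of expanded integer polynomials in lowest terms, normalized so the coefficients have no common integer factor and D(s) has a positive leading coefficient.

First reduce the diagram to T(s).

[1] apply the feedback formula to P2, P3, giving (s^2 - 1)/(2*s)
[2] parallel reduction of [P2/(1+P2*P3)], P4, P5, giving (3*s^3 - 13*s^2 + 3*s + 1)/(6*s^2 - 2*s)
[3] collapse the loop (([P2/(1+P2*P3)]+P4+P5) forward, P6 return), giving (3*s^5 - 16*s^4 + 22*s^3 - 28*s^2 + 5*s + 2)/(9*s^4 - 27*s^3 + 43*s^2 - 9*s - 2)
[4] add P1, [([P2/(1+P2*P3)]+P4+P5)/(1+([P2/(1+P2*P3)]+P4+P5)*P6)] (parallel); the result is T(s) itself (integer coefficients, no common factor, positive leading denominator coefficient)

Answer: (-33*s^5 + 74*s^4 - 96*s^3 - 78*s^2 + 31*s + 6)/(9*s^4 - 27*s^3 + 43*s^2 - 9*s - 2)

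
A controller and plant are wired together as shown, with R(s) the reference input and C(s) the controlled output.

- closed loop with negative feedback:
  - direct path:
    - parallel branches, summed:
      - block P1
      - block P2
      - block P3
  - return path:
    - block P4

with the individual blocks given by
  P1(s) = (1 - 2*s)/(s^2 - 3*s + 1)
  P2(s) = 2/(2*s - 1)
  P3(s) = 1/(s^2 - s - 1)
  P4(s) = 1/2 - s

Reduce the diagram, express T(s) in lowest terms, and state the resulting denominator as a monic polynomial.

First reduce the diagram to T(s).

Step 1 - parallel reduction of P1, P2, P3; result (-2*s^4 + 2*s^3 - 2*s^2 + 6*s - 2)/(2*s^5 - 9*s^4 + 10*s^3 + s^2 - 4*s + 1)
Step 2 - apply the feedback formula to (P1+P2+P3), P4; result (-2*s^4 + 2*s^3 - 2*s^2 + 6*s - 2)/(4*s^5 - 12*s^4 + 13*s^3 - 6*s^2 + s)
T(s) is the step-2 result (common factors already cancelled). Leading coefficient of the denominator: 4. Divide through by 4 for the monic polynomial.

Answer: s^5 - 3*s^4 + 13*s^3/4 - 3*s^2/2 + s/4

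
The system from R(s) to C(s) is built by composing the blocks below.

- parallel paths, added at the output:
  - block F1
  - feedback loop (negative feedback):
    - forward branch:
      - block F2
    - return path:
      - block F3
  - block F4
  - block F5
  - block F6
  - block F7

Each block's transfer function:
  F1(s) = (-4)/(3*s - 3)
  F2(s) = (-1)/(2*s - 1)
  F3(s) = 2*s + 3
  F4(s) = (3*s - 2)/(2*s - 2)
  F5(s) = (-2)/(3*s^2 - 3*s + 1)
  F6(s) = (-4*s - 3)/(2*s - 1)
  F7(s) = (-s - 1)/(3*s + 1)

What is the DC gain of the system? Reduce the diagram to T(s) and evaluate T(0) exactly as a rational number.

Step 1. apply the feedback formula to F2, F3 -> 1/4
Step 2. combine F1, [F2/(1+F2*F3)], F4, F5, F6, F7 in parallel -> (-126*s^5 - 495*s^4 + 897*s^3 - 336*s^2 - 11*s + 31)/(216*s^5 - 468*s^4 + 324*s^3 - 48*s^2 - 36*s + 12)
Step 2 gives the overall T(s). Then T(0) = 31/12.

Therefore the answer is 31/12.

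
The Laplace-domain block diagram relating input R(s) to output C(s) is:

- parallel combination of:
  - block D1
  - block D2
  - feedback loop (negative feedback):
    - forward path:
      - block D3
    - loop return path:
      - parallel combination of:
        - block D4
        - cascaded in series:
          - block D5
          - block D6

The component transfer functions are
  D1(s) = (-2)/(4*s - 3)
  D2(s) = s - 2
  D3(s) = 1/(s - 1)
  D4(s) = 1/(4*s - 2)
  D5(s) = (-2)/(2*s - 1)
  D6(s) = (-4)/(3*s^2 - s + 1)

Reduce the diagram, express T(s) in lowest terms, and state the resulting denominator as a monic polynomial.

Answer: s^5 - 31*s^4/12 + 71*s^3/24 - 31*s^2/16 + 103*s/48 - 19/16

Working:
Step 1. multiply D5, D6 (series), giving 8/(6*s^3 - 5*s^2 + 3*s - 1)
Step 2. sum the parallel branches D4, (D5*D6), giving (3*s^2 - s + 17)/(12*s^3 - 10*s^2 + 6*s - 2)
Step 3. reduce the feedback loop with forward D3 and return (D4+(D5*D6)), giving (12*s^3 - 10*s^2 + 6*s - 2)/(12*s^4 - 22*s^3 + 19*s^2 - 9*s + 19)
Step 4. combine D1, D2, [D3/(1+D3*(D4+(D5*D6)))] in parallel, giving (48*s^6 - 220*s^5 + 414*s^4 - 409*s^3 + 305*s^2 - 271*s + 82)/(48*s^5 - 124*s^4 + 142*s^3 - 93*s^2 + 103*s - 57)
That last expression is T(s), already simplified. Scaling its denominator by 1/48 (the reciprocal of the leading coefficient) yields the monic denominator.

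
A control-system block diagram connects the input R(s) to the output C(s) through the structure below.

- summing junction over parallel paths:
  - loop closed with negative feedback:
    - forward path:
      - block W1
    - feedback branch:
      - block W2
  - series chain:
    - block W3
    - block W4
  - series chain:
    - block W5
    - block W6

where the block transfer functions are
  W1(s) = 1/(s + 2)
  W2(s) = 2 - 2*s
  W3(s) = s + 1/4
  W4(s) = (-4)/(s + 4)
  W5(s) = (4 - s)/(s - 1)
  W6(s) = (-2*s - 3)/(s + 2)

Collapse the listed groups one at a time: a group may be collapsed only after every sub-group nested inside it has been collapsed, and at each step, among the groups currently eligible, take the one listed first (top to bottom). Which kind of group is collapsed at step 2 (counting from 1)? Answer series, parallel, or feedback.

Step 1. feedback reduction of W1, W2
Step 2. multiply W3, W4 (series)
Step 3. reduce the series chain W5, W6
Step 4. sum the parallel branches [W1/(1+W1*W2)], (W3*W4), (W5*W6)
Step 2: series.

Hence the answer: series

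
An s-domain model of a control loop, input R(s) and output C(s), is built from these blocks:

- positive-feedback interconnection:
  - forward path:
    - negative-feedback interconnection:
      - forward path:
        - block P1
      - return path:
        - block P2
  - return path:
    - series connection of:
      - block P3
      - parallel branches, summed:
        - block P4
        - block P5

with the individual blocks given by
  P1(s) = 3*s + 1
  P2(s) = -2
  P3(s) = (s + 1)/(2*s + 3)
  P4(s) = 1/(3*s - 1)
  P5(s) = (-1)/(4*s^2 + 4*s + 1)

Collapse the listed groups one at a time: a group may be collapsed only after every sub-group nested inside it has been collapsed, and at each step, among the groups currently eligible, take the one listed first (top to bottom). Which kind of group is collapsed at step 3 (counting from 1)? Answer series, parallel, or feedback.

Answer: series

Working:
Step 1. close the feedback loop around P1, P2
Step 2. combine P4, P5 in parallel
Step 3. reduce the series chain P3, (P4+P5)
Step 4. reduce the feedback loop with forward [P1/(1+P1*P2)] and return (P3*(P4+P5))
So the answer for step 3 is series.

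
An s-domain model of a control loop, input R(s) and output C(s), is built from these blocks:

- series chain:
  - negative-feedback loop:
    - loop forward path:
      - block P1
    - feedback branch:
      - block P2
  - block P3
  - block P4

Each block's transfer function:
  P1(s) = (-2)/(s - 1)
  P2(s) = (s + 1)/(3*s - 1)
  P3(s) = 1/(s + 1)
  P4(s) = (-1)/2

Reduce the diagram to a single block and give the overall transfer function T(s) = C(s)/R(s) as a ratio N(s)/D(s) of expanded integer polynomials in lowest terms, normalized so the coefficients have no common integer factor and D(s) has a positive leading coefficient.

1. collapse the loop (P1 forward, P2 return) -> (2 - 6*s)/(3*s^2 - 6*s - 1)
2. reduce the series chain [P1/(1+P1*P2)], P3, P4 - this is the overall T(s), already in the required normalized form

Answer: (3*s - 1)/(3*s^3 - 3*s^2 - 7*s - 1)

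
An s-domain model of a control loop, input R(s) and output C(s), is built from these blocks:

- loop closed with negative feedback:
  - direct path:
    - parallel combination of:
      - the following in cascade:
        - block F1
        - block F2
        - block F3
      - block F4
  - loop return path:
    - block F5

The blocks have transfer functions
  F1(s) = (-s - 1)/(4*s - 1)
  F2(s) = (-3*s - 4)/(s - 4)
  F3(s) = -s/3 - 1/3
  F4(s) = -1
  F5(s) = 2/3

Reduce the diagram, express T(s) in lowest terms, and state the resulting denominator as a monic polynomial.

Step 1. series reduction of F1, F2, F3, giving (-3*s^3 - 10*s^2 - 11*s - 4)/(12*s^2 - 51*s + 12)
Step 2. parallel reduction of (F1*F2*F3), F4, giving (-3*s^3 - 22*s^2 + 40*s - 16)/(12*s^2 - 51*s + 12)
Step 3. feedback reduction of ((F1*F2*F3)+F4), F5, giving (9*s^3 + 66*s^2 - 120*s + 48)/(6*s^3 + 8*s^2 + 73*s - 4)
The result of step 3 is T(s) in lowest terms. Its denominator has leading coefficient 6; dividing the denominator through by 6 makes it monic.

Hence the answer: s^3 + 4*s^2/3 + 73*s/6 - 2/3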